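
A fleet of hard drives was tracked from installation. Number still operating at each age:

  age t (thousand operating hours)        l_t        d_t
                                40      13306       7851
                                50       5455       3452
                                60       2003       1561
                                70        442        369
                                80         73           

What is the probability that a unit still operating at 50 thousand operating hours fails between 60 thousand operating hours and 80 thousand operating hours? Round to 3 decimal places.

This is the probability of reaching 60 but not 80, conditional on being operational at 50: (l_60 − l_80) / l_50.
= (2003 − 73) / 5455 = 1930 / 5455 = 0.353804.

0.354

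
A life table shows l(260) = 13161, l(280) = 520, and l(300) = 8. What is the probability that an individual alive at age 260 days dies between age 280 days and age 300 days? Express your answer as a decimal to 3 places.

This is the probability of reaching 280 but not 300, conditional on being alive at 260: (l(280) − l(300)) / l(260).
= (520 − 8) / 13161 = 512 / 13161 = 0.038903.

0.039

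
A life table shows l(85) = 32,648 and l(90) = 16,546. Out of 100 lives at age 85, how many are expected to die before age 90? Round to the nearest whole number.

The relevant probability is 1 − 16,546/32,648 = 0.493200.
Expected number = 100 × 0.493200 = 49.

49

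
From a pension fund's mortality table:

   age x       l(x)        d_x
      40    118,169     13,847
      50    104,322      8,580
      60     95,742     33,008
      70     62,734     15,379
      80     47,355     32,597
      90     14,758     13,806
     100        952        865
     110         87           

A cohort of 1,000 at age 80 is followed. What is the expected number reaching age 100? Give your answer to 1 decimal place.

The relevant probability is 952/47,355 = 0.020103.
Expected number = 1,000 × 0.020103 = 20.1.

20.1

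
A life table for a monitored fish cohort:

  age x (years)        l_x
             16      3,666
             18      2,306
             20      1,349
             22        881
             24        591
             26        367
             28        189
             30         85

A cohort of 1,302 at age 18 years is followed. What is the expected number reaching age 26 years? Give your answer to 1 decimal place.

The relevant probability is 367/2,306 = 0.159150.
Expected number = 1,302 × 0.159150 = 207.2.

207.2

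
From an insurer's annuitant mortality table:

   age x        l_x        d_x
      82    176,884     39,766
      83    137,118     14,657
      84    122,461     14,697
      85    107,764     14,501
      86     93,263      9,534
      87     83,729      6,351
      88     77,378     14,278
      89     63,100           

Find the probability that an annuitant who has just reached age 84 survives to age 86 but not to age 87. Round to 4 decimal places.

This is the probability of reaching 86 but not 87, conditional on being alive at 84: (l_86 − l_87) / l_84.
= (93,263 − 83,729) / 122,461 = 9,534 / 122,461 = 0.077853.

0.0779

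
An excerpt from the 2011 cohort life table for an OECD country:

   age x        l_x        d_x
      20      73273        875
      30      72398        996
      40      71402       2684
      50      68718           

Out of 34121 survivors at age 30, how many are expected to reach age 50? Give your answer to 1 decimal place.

The relevant probability is 68718/72398 = 0.949170.
Expected number = 34121 × 0.949170 = 32386.6.

32386.6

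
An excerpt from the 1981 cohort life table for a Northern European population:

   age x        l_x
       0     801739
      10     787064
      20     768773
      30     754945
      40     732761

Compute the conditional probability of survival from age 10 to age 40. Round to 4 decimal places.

The conditional survival probability is l_40/l_10 = 732761/787064 = 0.931006.

0.9310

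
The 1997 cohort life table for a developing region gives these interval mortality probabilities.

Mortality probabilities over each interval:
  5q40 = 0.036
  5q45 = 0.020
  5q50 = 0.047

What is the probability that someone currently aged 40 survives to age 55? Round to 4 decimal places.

15p40 = (1 − 0.036) × (1 − 0.020) × (1 − 0.047).
= 0.964 × 0.980 × 0.953 = 0.900318.

0.9003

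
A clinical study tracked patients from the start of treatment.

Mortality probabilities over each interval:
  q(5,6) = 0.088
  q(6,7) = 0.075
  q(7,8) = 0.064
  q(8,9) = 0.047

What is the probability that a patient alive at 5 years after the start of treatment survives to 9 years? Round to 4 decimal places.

0.7525

Chaining the interval survival probabilities: (1 − 0.088) × (1 − 0.075) × (1 − 0.064) × (1 − 0.047).
= 0.912 × 0.925 × 0.936 × 0.953 = 0.752498.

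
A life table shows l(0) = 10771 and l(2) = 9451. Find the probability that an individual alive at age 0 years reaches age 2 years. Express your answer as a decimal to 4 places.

The conditional survival probability is l(2)/l(0) = 9451/10771 = 0.877449.

0.8774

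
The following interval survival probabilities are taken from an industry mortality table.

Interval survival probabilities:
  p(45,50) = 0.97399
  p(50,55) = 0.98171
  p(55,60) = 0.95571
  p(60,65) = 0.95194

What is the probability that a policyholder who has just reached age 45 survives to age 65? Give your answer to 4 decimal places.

Survival from 45 to 65 is the product of surviving each interval: 0.97399 × 0.98171 × 0.95571 × 0.95194.
= 0.869908.

0.8699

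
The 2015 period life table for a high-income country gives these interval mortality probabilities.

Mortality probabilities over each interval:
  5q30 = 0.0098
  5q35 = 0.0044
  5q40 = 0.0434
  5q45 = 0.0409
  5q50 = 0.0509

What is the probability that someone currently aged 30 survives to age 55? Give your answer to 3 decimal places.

0.858

25p30 = (1 − 0.0098) × (1 − 0.0044) × (1 − 0.0434) × (1 − 0.0409) × (1 − 0.0509).
= 0.9902 × 0.9956 × 0.9566 × 0.9591 × 0.9491 = 0.858448.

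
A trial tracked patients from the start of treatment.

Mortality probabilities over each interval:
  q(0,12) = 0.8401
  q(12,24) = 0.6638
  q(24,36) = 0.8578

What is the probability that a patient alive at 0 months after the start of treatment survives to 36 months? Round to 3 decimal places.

0.008

The overall survival probability is (1 − 0.8401) × (1 − 0.6638) × (1 − 0.8578).
= 0.1599 × 0.3362 × 0.1422 = 0.007644.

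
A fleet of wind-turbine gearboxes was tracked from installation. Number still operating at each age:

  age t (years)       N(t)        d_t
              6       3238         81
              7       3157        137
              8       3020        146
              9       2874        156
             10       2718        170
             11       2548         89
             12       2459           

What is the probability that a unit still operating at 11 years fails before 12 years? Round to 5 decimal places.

P(fail before 12 | operational at 11) = 1 − N(12)/N(11) = 1 − 2459/2548 = (89)/2548 = 0.034929.

0.03493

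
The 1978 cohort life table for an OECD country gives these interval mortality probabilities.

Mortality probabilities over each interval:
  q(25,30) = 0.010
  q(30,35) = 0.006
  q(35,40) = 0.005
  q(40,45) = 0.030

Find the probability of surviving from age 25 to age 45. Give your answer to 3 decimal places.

P(survive 25→45) = (1 − 0.010) × (1 − 0.006) × (1 − 0.005) × (1 − 0.030).
= 0.990 × 0.994 × 0.995 × 0.970 = 0.949766.

0.950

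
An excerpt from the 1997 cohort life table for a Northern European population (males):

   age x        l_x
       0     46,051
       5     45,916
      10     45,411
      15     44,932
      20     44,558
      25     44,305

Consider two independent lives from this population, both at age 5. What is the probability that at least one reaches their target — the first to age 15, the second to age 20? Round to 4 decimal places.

p₁ = l_15/l_5 = 44,932/45,916 = 0.978570; p₂ = l_20/l_5 = 44,558/45,916 = 0.970424.
P(at least one) = 1 − (1−p₁)(1−p₂) = 1 − 0.021430 × 0.029576 = 0.999366.

0.9994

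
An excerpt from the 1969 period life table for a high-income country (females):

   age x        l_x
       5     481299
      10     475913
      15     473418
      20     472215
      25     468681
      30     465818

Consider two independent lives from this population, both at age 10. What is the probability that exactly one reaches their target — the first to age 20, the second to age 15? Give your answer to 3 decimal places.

0.013

p₁ = l_20/l_10 = 472215/475913 = 0.992230; p₂ = l_15/l_10 = 473418/475913 = 0.994757.
P(exactly one) = p₁(1−p₂) + (1−p₁)p₂ = 0.005202 + 0.007729 = 0.012932.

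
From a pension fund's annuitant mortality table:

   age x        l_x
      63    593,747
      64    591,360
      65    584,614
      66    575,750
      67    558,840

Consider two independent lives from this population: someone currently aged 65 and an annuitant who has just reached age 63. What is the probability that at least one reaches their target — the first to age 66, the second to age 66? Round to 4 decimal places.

0.9995

p₁ = l_66/l_65 = 575,750/584,614 = 0.984838; p₂ = l_66/l_63 = 575,750/593,747 = 0.969689.
P(at least one) = 1 − (1−p₁)(1−p₂) = 1 − 0.015162 × 0.030311 = 0.999540.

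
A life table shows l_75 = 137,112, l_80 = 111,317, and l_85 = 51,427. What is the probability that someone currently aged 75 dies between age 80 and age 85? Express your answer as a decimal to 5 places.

0.43680

We want 5|5q75 = (l_80 − l_85)/l_75.
This is the probability of reaching 80 but not 85, conditional on being alive at 75: (l_80 − l_85) / l_75.
= (111,317 − 51,427) / 137,112 = 59,890 / 137,112 = 0.436796.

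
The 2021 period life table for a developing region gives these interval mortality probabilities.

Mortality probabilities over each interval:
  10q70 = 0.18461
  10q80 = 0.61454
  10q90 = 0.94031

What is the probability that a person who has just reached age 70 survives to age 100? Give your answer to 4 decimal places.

Chaining the interval survival probabilities: (1 − 0.18461) × (1 − 0.61454) × (1 − 0.94031).
= 0.81539 × 0.38546 × 0.05969 = 0.018761.

0.0188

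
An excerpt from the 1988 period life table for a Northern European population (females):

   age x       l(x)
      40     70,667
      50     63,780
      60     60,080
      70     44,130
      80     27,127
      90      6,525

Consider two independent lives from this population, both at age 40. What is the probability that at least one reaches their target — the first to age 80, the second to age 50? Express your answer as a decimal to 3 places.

0.940

p₁ = l(80)/l(40) = 27,127/70,667 = 0.383871; p₂ = l(50)/l(40) = 63,780/70,667 = 0.902543.
P(at least one) = 1 − (1−p₁)(1−p₂) = 1 − 0.616129 × 0.097457 = 0.939954.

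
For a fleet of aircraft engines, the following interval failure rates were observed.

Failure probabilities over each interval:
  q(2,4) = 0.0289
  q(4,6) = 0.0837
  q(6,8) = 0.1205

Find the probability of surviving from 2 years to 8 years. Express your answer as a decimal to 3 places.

0.783

Chaining the interval survival probabilities: (1 − 0.0289) × (1 − 0.0837) × (1 − 0.1205).
= 0.9711 × 0.9163 × 0.8795 = 0.782596.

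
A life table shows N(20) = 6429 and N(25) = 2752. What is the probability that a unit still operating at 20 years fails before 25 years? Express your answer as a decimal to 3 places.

0.572

P(fail before 25 | operational at 20) = 1 − N(25)/N(20) = 1 − 2752/6429 = (3677)/6429 = 0.571940.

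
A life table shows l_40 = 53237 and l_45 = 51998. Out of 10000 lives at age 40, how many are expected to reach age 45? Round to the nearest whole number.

9767

The relevant probability is 51998/53237 = 0.976727.
Expected number = 10000 × 0.976727 = 9767.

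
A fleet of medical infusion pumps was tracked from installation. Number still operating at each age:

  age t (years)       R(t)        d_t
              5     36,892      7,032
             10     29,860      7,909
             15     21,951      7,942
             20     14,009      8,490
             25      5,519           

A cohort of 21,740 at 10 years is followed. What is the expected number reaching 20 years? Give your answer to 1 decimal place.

The relevant probability is 14,009/29,860 = 0.469156.
Expected number = 21,740 × 0.469156 = 10199.5.

10199.5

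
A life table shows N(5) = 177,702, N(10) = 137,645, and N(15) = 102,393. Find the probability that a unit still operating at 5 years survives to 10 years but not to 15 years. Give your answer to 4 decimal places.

0.1984

This is the probability of reaching 10 but not 15, conditional on being operational at 5: (N(10) − N(15)) / N(5).
= (137,645 − 102,393) / 177,702 = 35,252 / 177,702 = 0.198377.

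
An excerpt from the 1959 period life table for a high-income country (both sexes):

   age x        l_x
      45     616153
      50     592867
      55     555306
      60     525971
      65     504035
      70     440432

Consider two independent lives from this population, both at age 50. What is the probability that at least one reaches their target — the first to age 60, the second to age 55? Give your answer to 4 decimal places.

0.9929

p₁ = l_60/l_50 = 525971/592867 = 0.887165; p₂ = l_55/l_50 = 555306/592867 = 0.936645.
P(at least one) = 1 − (1−p₁)(1−p₂) = 1 − 0.112835 × 0.063355 = 0.992851.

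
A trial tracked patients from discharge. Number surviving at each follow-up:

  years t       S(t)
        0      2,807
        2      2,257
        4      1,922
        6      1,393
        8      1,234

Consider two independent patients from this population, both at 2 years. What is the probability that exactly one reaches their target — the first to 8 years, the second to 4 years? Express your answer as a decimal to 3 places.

0.467

p₁ = S(8)/S(2) = 1,234/2,257 = 0.546743; p₂ = S(4)/S(2) = 1,922/2,257 = 0.851573.
P(exactly one) = p₁(1−p₂) + (1−p₁)p₂ = 0.081151 + 0.385981 = 0.467133.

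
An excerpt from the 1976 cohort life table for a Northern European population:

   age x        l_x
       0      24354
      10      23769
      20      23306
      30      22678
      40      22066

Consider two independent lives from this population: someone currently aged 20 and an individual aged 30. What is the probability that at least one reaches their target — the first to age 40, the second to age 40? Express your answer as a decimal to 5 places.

p₁ = l_40/l_20 = 22066/23306 = 0.946795; p₂ = l_40/l_30 = 22066/22678 = 0.973013.
P(at least one) = 1 − (1−p₁)(1−p₂) = 1 − 0.053205 × 0.026987 = 0.998564.

0.99856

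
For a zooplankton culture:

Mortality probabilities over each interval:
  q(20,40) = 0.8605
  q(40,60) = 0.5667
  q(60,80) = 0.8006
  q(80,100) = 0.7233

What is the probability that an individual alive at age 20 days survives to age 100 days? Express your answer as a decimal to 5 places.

Chaining the interval survival probabilities: (1 − 0.8605) × (1 − 0.5667) × (1 − 0.8006) × (1 − 0.7233).
= 0.1395 × 0.4333 × 0.1994 × 0.2767 = 0.003335.

0.00334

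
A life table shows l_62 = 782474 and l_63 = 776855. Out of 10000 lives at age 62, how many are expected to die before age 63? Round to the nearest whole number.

72

The relevant probability is 1 − 776855/782474 = 0.007181.
Expected number = 10000 × 0.007181 = 72.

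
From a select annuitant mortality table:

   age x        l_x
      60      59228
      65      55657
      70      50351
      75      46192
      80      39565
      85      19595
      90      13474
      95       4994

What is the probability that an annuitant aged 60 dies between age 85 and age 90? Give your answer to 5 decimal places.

We want 25|5q60 = (l_85 − l_90)/l_60.
This is the probability of reaching 85 but not 90, conditional on being alive at 60: (l_85 − l_90) / l_60.
= (19595 − 13474) / 59228 = 6121 / 59228 = 0.103346.

0.10335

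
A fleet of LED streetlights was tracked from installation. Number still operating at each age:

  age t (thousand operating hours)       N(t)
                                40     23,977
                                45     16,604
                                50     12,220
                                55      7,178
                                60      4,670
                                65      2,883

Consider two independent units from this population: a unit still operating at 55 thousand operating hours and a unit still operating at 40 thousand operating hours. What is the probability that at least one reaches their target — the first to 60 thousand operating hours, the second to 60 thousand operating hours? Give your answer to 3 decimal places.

0.719

p₁ = N(60)/N(55) = 4,670/7,178 = 0.650599; p₂ = N(60)/N(40) = 4,670/23,977 = 0.194770.
P(at least one) = 1 − (1−p₁)(1−p₂) = 1 − 0.349401 × 0.805230 = 0.718652.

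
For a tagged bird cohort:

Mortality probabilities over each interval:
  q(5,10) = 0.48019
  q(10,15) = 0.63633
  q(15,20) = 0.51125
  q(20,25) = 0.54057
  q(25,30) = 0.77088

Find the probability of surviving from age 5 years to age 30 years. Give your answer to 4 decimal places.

Survival from 5 to 30 is the product of surviving each interval: (1 − 0.48019) × (1 − 0.63633) × (1 − 0.51125) × (1 − 0.54057) × (1 − 0.77088).
= 0.51981 × 0.36367 × 0.48875 × 0.45943 × 0.22912 = 0.009726.

0.0097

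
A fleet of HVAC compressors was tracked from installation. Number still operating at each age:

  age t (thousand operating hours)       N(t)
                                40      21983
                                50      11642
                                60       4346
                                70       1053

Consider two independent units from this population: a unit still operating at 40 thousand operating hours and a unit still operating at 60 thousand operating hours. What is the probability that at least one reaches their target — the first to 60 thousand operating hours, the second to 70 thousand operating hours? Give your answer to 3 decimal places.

p₁ = N(60)/N(40) = 4346/21983 = 0.197698; p₂ = N(70)/N(60) = 1053/4346 = 0.242292.
P(at least one) = 1 − (1−p₁)(1−p₂) = 1 − 0.802302 × 0.757708 = 0.392089.

0.392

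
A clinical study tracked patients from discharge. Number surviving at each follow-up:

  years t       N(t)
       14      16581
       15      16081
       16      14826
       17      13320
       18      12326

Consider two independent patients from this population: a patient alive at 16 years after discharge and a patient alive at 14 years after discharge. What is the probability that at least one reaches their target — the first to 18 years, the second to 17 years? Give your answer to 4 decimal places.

0.9668

p₁ = N(18)/N(16) = 12326/14826 = 0.831377; p₂ = N(17)/N(14) = 13320/16581 = 0.803329.
P(at least one) = 1 − (1−p₁)(1−p₂) = 1 − 0.168623 × 0.196671 = 0.966837.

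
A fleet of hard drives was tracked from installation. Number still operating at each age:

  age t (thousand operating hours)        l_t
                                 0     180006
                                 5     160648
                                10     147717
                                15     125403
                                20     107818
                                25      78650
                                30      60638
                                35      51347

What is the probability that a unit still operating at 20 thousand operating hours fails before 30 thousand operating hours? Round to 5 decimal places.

P(fail before 30 | operational at 20) = 1 − l_30/l_20 = 1 − 60638/107818 = (47180)/107818 = 0.437589.

0.43759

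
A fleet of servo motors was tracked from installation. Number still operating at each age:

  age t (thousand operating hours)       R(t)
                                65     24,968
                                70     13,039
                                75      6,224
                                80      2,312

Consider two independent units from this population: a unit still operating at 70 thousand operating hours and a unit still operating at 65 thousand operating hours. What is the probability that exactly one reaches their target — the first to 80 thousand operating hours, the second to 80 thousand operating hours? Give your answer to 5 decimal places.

p₁ = R(80)/R(70) = 2,312/13,039 = 0.177314; p₂ = R(80)/R(65) = 2,312/24,968 = 0.092599.
P(exactly one) = p₁(1−p₂) + (1−p₁)p₂ = 0.160895 + 0.076180 = 0.237075.

0.23707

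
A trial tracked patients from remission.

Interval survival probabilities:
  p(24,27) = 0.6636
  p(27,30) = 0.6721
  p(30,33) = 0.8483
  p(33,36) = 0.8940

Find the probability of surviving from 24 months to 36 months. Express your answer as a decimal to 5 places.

P(survive 24→36) = 0.6636 × 0.6721 × 0.8483 × 0.8940.
= 0.338242.

0.33824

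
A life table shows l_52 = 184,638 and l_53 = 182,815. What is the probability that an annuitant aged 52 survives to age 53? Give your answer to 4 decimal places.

0.9901

The conditional survival probability is l_53/l_52 = 182,815/184,638 = 0.990127.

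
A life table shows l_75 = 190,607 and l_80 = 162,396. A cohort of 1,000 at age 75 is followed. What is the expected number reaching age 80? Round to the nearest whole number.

852

The relevant probability is 162,396/190,607 = 0.851994.
Expected number = 1,000 × 0.851994 = 852.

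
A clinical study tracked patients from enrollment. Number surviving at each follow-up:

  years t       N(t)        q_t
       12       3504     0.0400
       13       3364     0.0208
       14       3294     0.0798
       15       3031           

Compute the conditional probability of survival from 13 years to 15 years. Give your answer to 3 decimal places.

The conditional survival probability is N(15)/N(13) = 3031/3364 = 0.901011.

0.901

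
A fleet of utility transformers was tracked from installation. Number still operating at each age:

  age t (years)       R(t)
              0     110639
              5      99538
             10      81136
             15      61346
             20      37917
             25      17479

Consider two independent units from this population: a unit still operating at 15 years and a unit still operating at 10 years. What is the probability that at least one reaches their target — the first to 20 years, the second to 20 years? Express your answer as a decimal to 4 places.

p₁ = R(20)/R(15) = 37917/61346 = 0.618084; p₂ = R(20)/R(10) = 37917/81136 = 0.467326.
P(at least one) = 1 − (1−p₁)(1−p₂) = 1 − 0.381916 × 0.532674 = 0.796563.

0.7966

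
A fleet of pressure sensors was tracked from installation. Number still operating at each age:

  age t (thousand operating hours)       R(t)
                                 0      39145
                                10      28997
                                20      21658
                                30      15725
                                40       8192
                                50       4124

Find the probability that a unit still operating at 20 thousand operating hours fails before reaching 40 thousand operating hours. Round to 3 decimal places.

0.622

P(fail before 40 | operational at 20) = 1 − R(40)/R(20) = 1 − 8192/21658 = (13466)/21658 = 0.621756.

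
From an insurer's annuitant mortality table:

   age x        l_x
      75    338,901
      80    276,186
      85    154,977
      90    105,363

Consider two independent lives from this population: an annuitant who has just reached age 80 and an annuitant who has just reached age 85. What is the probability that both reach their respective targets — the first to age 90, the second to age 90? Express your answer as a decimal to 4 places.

p₁ = l_90/l_80 = 105,363/276,186 = 0.381493; p₂ = l_90/l_85 = 105,363/154,977 = 0.679862.
P(both) = p₁ × p₂ = 0.381493 × 0.679862 = 0.259363.

0.2594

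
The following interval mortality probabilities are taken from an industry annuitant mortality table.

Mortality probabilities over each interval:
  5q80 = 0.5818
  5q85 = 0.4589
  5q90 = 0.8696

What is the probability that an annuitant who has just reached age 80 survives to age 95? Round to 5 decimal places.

0.02951

Chaining the interval survival probabilities: (1 − 0.5818) × (1 − 0.4589) × (1 − 0.8696).
= 0.4182 × 0.5411 × 0.1304 = 0.029508.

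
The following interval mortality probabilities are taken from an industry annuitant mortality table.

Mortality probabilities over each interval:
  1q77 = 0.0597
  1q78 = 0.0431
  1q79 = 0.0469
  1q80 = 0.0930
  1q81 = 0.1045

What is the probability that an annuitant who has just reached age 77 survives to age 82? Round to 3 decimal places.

The overall survival probability is (1 − 0.0597) × (1 − 0.0431) × (1 − 0.0469) × (1 − 0.0930) × (1 − 0.1045).
= 0.9403 × 0.9569 × 0.9531 × 0.9070 × 0.8955 = 0.696537.

0.697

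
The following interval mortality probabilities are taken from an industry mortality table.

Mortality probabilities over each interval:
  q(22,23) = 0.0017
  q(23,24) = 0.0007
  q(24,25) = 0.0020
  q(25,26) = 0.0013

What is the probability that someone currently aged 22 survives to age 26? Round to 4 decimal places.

0.9943

Survival from 22 to 26 is the product of surviving each interval: (1 − 0.0017) × (1 − 0.0007) × (1 − 0.0020) × (1 − 0.0013).
= 0.9983 × 0.9993 × 0.9980 × 0.9987 = 0.994312.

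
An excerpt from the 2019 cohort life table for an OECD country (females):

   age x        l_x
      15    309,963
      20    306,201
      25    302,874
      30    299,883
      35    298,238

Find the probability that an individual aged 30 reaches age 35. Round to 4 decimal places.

0.9945

We want 5p30 = l_35/l_30.
The conditional survival probability is l_35/l_30 = 298,238/299,883 = 0.994515.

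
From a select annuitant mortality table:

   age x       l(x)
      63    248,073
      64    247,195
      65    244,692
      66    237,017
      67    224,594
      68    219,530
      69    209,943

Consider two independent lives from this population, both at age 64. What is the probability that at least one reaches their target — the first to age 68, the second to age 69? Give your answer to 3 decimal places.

p₁ = l(68)/l(64) = 219,530/247,195 = 0.888084; p₂ = l(69)/l(64) = 209,943/247,195 = 0.849301.
P(at least one) = 1 − (1−p₁)(1−p₂) = 1 − 0.111916 × 0.150699 = 0.983134.

0.983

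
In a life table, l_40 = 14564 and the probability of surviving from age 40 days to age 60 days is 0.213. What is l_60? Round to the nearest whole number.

3102

l_60 = l_40 × p = 14564 × 0.213 = 3102.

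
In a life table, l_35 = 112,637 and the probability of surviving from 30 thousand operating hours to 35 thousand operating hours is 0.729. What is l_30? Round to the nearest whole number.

154509

l_30 = l_35 / p = 112,637 / 0.729 = 154509.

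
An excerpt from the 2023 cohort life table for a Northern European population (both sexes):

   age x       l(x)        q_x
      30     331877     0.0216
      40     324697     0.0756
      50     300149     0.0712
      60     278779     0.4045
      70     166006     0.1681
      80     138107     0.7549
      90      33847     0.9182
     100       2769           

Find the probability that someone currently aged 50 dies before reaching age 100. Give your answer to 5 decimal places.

0.99077

P(die before 100 | alive at 50) = 1 − l(100)/l(50) = 1 − 2769/300149 = (297380)/300149 = 0.990775.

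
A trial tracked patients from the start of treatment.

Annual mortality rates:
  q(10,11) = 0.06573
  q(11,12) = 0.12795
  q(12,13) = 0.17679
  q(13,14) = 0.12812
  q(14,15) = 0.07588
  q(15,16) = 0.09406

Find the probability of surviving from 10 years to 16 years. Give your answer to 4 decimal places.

Survival from 10 to 16 is the product of surviving each interval: (1 − 0.06573) × (1 − 0.12795) × (1 − 0.17679) × (1 − 0.12812) × (1 − 0.07588) × (1 − 0.09406).
= 0.93427 × 0.87205 × 0.82321 × 0.87188 × 0.92412 × 0.90594 = 0.489563.

0.4896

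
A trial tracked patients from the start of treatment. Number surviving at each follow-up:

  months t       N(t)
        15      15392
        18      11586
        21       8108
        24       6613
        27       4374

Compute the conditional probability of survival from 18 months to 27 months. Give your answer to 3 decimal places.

0.378

The conditional survival probability is N(27)/N(18) = 4374/11586 = 0.377525.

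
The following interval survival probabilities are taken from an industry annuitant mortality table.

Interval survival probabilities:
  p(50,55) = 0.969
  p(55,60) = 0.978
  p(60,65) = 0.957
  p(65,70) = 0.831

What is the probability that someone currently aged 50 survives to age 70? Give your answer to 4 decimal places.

0.7537

The overall survival probability is 0.969 × 0.978 × 0.957 × 0.831.
= 0.753660.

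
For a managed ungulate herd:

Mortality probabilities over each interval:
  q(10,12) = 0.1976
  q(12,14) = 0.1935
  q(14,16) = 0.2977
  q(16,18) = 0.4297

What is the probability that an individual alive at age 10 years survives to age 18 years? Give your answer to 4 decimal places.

0.2592

The overall survival probability is (1 − 0.1976) × (1 − 0.1935) × (1 − 0.2977) × (1 − 0.4297).
= 0.8024 × 0.8065 × 0.7023 × 0.5703 = 0.259192.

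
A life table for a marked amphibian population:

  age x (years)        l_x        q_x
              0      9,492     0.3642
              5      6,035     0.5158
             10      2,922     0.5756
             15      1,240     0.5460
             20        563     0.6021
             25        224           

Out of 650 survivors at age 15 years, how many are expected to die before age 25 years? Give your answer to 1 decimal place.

The relevant probability is 1 − 224/1,240 = 0.819355.
Expected number = 650 × 0.819355 = 532.6.

532.6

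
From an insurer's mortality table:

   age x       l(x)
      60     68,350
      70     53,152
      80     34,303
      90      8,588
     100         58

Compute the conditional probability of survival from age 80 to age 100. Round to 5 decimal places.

0.00169

The conditional survival probability is l(100)/l(80) = 58/34,303 = 0.001691.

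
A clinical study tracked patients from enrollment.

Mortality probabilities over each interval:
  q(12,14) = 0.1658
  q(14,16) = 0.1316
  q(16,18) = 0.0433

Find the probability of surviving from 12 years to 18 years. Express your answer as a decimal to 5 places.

0.69305

Survival from 12 to 18 is the product of surviving each interval: (1 − 0.1658) × (1 − 0.1316) × (1 − 0.0433).
= 0.8342 × 0.8684 × 0.9567 = 0.693052.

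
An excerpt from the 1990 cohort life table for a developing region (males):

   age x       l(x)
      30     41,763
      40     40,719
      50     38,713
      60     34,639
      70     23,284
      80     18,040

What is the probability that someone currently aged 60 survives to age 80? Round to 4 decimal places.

0.5208

The conditional survival probability is l(80)/l(60) = 18,040/34,639 = 0.520800.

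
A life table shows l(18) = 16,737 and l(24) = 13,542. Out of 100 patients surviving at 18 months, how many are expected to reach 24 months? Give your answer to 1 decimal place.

The relevant probability is 13,542/16,737 = 0.809106.
Expected number = 100 × 0.809106 = 80.9.

80.9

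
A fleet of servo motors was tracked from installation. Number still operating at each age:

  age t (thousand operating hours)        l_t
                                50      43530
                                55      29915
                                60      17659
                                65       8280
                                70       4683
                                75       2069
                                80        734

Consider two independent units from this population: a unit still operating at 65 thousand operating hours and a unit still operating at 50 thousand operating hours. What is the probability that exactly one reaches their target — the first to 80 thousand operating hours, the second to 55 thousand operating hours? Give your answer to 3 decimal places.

0.654

p₁ = l_80/l_65 = 734/8280 = 0.088647; p₂ = l_55/l_50 = 29915/43530 = 0.687227.
P(exactly one) = p₁(1−p₂) + (1−p₁)p₂ = 0.027726 + 0.626306 = 0.654033.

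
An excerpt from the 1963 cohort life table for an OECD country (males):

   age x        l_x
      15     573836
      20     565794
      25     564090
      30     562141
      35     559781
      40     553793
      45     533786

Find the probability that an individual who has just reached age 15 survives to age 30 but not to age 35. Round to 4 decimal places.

This is the probability of reaching 30 but not 35, conditional on being alive at 15: (l_30 − l_35) / l_15.
= (562141 − 559781) / 573836 = 2360 / 573836 = 0.004113.

0.0041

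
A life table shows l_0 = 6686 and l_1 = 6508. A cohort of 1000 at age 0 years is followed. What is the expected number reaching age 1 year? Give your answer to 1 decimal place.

973.4

The relevant probability is 6508/6686 = 0.973377.
Expected number = 1000 × 0.973377 = 973.4.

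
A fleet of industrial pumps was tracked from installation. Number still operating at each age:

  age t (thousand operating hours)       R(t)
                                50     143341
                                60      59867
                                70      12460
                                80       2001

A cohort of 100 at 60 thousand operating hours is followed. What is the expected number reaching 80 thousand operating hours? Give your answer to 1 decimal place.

The relevant probability is 2001/59867 = 0.033424.
Expected number = 100 × 0.033424 = 3.3.

3.3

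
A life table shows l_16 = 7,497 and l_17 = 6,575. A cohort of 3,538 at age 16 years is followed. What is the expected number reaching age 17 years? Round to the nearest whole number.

The relevant probability is 6,575/7,497 = 0.877017.
Expected number = 3,538 × 0.877017 = 3103.

3103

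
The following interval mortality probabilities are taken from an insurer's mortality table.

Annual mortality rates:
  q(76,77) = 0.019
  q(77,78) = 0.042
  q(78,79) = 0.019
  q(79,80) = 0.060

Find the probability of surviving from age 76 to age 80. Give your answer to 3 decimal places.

Survival from 76 to 80 is the product of surviving each interval: (1 − 0.019) × (1 − 0.042) × (1 − 0.019) × (1 − 0.060).
= 0.981 × 0.958 × 0.981 × 0.940 = 0.866625.

0.867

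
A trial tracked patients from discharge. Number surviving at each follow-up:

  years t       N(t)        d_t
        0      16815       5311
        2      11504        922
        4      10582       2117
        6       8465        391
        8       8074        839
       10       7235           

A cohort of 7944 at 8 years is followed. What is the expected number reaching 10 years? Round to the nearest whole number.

7119

The relevant probability is 7235/8074 = 0.896086.
Expected number = 7944 × 0.896086 = 7119.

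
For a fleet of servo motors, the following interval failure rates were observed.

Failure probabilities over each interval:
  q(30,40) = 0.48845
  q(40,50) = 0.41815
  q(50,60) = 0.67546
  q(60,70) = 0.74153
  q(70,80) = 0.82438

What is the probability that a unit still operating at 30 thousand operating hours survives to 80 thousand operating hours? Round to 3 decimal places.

The overall survival probability is (1 − 0.48845) × (1 − 0.41815) × (1 − 0.67546) × (1 − 0.74153) × (1 − 0.82438).
= 0.51155 × 0.58185 × 0.32454 × 0.25847 × 0.17562 = 0.004385.

0.004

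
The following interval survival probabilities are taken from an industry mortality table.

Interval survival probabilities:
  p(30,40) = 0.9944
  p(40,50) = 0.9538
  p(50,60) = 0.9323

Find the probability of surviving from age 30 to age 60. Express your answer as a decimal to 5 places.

0.88425

The overall survival probability is 0.9944 × 0.9538 × 0.9323.
= 0.884248.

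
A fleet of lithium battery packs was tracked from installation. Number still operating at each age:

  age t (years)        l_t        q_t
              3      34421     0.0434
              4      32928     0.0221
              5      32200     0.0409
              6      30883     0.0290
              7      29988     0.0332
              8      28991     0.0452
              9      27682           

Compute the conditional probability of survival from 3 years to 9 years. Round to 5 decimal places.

0.80422

The conditional survival probability is l_9/l_3 = 27682/34421 = 0.804218.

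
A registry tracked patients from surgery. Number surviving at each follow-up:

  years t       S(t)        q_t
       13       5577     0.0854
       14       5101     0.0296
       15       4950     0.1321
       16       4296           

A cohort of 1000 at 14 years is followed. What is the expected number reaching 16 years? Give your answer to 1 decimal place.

842.2

The relevant probability is 4296/5101 = 0.842188.
Expected number = 1000 × 0.842188 = 842.2.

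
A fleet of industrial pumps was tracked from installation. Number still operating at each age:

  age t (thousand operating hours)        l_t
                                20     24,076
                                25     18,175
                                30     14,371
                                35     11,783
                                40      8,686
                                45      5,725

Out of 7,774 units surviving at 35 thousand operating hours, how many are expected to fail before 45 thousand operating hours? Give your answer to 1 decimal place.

3996.9

The relevant probability is 1 − 5,725/11,783 = 0.514131.
Expected number = 7,774 × 0.514131 = 3996.9.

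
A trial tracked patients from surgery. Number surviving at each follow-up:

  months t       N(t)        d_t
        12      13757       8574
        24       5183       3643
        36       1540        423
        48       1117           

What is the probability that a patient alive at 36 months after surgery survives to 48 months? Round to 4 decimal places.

0.7253

The conditional survival probability is N(48)/N(36) = 1117/1540 = 0.725325.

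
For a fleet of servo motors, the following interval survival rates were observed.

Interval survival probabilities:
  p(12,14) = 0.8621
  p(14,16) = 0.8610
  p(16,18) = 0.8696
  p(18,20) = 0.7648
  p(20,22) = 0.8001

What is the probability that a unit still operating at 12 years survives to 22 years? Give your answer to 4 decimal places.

0.3950

The overall survival probability is 0.8621 × 0.8610 × 0.8696 × 0.7648 × 0.8001.
= 0.394978.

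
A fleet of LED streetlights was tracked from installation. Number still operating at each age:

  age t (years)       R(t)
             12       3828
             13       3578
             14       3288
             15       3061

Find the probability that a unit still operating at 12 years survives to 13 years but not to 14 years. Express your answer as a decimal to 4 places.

0.0758

This is the probability of reaching 13 but not 14, conditional on being operational at 12: (R(13) − R(14)) / R(12).
= (3578 − 3288) / 3828 = 290 / 3828 = 0.075758.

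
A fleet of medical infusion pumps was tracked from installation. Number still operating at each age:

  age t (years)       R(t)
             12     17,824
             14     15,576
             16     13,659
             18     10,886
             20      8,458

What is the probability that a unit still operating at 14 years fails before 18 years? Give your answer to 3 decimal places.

0.301

P(fail before 18 | operational at 14) = 1 − R(18)/R(14) = 1 − 10,886/15,576 = (4,690)/15,576 = 0.301104.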